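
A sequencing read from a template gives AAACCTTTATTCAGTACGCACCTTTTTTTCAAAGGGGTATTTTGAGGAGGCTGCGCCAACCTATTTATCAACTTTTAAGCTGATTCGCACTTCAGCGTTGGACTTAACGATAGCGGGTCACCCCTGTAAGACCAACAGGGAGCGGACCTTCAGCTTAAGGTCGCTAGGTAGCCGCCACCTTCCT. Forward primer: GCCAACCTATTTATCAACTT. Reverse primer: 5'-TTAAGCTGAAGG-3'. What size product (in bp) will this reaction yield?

104 bp

The forward primer matches the template at positions 55–74.
Reverse complement of the reverse primer: CCTTCAGCTTAA. This occurs on the top strand at positions 147–158.
Product length = (reverse-primer end) − (forward-primer start) + 1 = 158 − 55 + 1 = 104 bp.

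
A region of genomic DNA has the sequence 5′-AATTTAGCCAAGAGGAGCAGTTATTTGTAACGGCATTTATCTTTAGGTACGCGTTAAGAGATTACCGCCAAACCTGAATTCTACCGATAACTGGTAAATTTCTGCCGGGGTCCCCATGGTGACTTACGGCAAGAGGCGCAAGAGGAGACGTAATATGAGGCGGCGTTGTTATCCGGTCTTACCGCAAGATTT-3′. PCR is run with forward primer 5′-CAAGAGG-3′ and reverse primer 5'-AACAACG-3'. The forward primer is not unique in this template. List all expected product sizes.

162 bp, 41 bp, 32 bp

The forward primer CAAGAGG matches the top strand at positions 9–15, 130–136, 139–145.
The reverse primer's reverse complement is CGTTGTT, matching at positions 164–170.
Each forward site pairs with the reverse site to give a product ending at position 170: sizes 162, 41, 32 bp.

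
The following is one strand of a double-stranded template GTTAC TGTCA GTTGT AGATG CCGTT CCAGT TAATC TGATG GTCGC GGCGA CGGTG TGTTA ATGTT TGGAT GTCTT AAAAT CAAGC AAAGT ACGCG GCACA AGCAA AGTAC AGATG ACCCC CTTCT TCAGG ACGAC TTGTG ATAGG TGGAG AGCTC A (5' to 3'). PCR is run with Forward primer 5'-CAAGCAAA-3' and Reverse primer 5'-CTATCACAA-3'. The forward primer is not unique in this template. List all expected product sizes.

The forward primer CAAGCAAA matches the top strand at positions 81–88, 99–106.
The reverse primer's reverse complement is TTGTGATAG, matching at positions 136–144.
Each forward site pairs with the reverse site to give a product ending at position 144: sizes 64, 46 bp.

64 bp, 46 bp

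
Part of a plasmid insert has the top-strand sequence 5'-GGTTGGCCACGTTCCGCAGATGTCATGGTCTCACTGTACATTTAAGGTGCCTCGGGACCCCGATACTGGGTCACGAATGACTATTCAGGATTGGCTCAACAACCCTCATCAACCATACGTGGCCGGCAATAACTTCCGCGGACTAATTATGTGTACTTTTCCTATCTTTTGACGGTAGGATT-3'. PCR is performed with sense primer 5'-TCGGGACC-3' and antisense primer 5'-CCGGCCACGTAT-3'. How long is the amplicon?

75 bp

Scanning the template, TCGGGACC occurs at positions 52–59; this primer anneals to the bottom strand there with its 3' end pointing downstream.
The reverse primer's reverse complement is ATACGTGGCCGG, which matches the template at positions 115–126.
Amplicon spans positions 52–126: 75 bp.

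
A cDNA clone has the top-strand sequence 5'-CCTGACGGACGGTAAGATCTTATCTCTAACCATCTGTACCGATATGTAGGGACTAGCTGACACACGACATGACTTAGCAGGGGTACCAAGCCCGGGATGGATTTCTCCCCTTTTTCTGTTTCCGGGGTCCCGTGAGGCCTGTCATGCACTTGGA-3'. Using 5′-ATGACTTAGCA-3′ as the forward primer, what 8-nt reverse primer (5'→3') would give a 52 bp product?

5'-AACAGAAA-3'

The forward primer binds at positions 69–79, so a 52 bp product ends at position 69 + 52 − 1 = 120.
The reverse primer anneals to the top strand over positions 113–120, i.e. to TTTCTGTT.
Its sequence written 5'→3' is the reverse complement: AACAGAAA.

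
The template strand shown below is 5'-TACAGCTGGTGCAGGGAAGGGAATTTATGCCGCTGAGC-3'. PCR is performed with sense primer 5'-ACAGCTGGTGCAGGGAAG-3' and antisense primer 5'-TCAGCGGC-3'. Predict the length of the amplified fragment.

35 bp

Forward primer ACAGCTGGTGCAGGGAAG is found on the top strand at positions 2–19.
Reverse complement of the reverse primer: GCCGCTGA. This occurs on the top strand at positions 29–36.
Product length = (reverse-primer end) − (forward-primer start) + 1 = 36 − 2 + 1 = 35 bp.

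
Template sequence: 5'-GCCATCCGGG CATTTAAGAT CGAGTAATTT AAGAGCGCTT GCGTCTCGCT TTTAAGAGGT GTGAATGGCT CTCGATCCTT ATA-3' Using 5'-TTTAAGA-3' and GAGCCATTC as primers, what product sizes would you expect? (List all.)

59 bp, 44 bp, 21 bp

The forward primer TTTAAGA matches the top strand at positions 13–19, 28–34, 51–57.
The reverse primer's reverse complement is GAATGGCTC, matching at positions 63–71.
Each forward site pairs with the reverse site to give a product ending at position 71: sizes 59, 44, 21 bp.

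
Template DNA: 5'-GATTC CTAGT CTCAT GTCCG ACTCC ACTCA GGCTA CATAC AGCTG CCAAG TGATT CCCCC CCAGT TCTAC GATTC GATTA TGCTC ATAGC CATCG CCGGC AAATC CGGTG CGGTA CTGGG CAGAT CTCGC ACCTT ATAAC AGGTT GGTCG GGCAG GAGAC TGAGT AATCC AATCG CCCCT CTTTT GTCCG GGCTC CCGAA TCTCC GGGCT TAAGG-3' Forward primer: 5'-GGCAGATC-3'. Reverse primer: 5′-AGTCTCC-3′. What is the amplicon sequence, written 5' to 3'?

5'-GGCAGATCTCGCACCTTATAACAGGTTGGTCGGGCAGGAGACT-3'

Forward primer GGCAGATC is found on the top strand at positions 119–126.
Taking the reverse complement of AGTCTCC gives GGAGACT, found at positions 155–161 on the template; the primer anneals here to the top strand with its 3' end pointing upstream.
The product is the template from position 119 through 161 (43 bp).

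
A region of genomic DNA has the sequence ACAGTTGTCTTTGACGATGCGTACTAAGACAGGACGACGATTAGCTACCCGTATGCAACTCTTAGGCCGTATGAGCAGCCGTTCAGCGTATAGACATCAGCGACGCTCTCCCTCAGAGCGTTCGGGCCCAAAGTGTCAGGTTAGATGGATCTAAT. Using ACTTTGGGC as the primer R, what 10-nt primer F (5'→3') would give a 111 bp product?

The reverse primer's reverse complement GCCCAAAGT matches the template at positions 126–134, so the product ends at position 134.
A 111 bp product then starts at position 134 − 111 + 1 = 24.
The forward primer is identical to the top strand there: CTAAGACAGG.

5'-CTAAGACAGG-3'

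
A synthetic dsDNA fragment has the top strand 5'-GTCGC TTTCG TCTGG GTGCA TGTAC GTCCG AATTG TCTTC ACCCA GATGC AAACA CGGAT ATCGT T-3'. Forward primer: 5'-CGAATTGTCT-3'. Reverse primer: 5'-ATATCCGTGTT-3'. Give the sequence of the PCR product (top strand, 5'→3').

Forward primer CGAATTGTCT is found on the top strand at positions 29–38.
The reverse primer's reverse complement is AACACGGATAT, which matches the template at positions 52–62.
The product is the template from position 29 through 62 (34 bp).

5'-CGAATTGTCTTCACCCAGATGCAAACACGGATAT-3'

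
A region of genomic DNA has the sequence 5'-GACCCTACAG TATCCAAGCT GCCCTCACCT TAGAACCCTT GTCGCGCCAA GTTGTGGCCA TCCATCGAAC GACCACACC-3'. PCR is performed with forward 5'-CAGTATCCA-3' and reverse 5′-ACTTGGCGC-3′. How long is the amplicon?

Scanning the template, CAGTATCCA occurs at positions 8–16; this primer anneals to the bottom strand there with its 3' end pointing downstream.
The reverse primer's reverse complement is GCGCCAAGT, which matches the template at positions 44–52.
The product runs from position 8 to position 52, so its length is 52 − 8 + 1 = 45 bp.

45 bp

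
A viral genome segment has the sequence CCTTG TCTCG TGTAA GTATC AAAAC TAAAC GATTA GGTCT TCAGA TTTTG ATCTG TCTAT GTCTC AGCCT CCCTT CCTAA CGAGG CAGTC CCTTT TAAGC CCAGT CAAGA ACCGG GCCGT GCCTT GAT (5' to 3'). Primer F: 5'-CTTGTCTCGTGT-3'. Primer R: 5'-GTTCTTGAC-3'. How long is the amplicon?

Scanning the template, CTTGTCTCGTGT occurs at positions 2–13; this primer anneals to the bottom strand there with its 3' end pointing downstream.
Reverse complement of the reverse primer: GTCAAGAAC. This occurs on the top strand at positions 104–112.
Product length = (reverse-primer end) − (forward-primer start) + 1 = 112 − 2 + 1 = 111 bp.

111 bp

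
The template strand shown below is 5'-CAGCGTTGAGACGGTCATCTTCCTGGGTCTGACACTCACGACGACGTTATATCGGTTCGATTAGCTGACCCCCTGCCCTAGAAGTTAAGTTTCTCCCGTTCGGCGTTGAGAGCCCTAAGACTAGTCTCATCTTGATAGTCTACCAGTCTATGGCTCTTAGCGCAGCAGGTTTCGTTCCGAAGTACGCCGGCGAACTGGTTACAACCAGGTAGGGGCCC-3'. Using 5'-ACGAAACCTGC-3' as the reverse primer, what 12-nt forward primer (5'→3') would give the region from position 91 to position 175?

The reverse primer's reverse complement GCAGGTTTCGT matches the template at positions 165–175; the product starts at position 91.
The forward primer is identical to the top strand over positions 91–102: TTCTCCCGTTCG.

5'-TTCTCCCGTTCG-3'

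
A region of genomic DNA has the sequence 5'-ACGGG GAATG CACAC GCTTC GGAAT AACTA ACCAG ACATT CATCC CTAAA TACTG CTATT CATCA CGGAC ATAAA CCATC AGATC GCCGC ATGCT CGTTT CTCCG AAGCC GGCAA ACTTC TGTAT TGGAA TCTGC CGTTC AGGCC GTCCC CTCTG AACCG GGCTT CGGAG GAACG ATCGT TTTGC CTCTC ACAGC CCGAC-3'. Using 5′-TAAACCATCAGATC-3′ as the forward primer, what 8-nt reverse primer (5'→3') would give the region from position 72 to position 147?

5'-ACGGCCTG-3'

The product's 3' end on the top strand is position 147.
The reverse primer anneals to the top strand over positions 140–147, i.e. to CAGGCCGT.
Its sequence written 5'→3' is the reverse complement: ACGGCCTG.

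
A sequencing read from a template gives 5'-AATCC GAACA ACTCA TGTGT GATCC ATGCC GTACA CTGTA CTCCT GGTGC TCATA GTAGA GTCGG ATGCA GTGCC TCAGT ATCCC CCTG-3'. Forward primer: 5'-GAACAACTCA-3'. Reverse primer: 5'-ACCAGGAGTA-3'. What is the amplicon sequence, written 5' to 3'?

5'-GAACAACTCATGTGTGATCCATGCCGTACACTGTACTCCTGGT-3'

The forward primer matches the template at positions 6–15.
The reverse primer's reverse complement is TACTCCTGGT, which matches the template at positions 39–48.
The product is the template from position 6 through 48 (43 bp).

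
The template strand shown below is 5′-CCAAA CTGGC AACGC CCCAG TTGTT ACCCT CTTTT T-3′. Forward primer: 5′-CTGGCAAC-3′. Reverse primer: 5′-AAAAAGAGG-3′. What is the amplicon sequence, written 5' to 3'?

The forward primer matches the template at positions 6–13.
Reverse complement of the reverse primer: CCTCTTTTT. This occurs on the top strand at positions 28–36.
The product is the template from position 6 through 36 (31 bp).

5'-CTGGCAACGCCCCAGTTGTTACCCTCTTTTT-3'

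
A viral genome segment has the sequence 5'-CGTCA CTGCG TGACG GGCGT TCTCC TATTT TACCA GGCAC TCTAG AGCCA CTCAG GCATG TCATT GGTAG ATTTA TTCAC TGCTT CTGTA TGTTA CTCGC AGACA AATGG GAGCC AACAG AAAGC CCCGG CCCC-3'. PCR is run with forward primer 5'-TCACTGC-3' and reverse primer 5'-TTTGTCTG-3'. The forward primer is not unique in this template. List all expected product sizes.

The forward primer TCACTGC matches the top strand at positions 3–9, 77–83.
The reverse primer's reverse complement is CAGACAAA, matching at positions 100–107.
Each forward site pairs with the reverse site to give a product ending at position 107: sizes 105, 31 bp.

105 bp, 31 bp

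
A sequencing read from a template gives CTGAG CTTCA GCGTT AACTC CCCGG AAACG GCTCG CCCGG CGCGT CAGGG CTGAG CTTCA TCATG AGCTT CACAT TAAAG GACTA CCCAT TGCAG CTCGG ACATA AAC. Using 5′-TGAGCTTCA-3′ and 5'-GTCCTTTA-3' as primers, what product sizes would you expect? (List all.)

The forward primer TGAGCTTCA matches the top strand at positions 2–10, 52–60, 64–72.
The reverse primer's reverse complement is TAAAGGAC, matching at positions 76–83.
Each forward site pairs with the reverse site to give a product ending at position 83: sizes 82, 32, 20 bp.

82 bp, 32 bp, 20 bp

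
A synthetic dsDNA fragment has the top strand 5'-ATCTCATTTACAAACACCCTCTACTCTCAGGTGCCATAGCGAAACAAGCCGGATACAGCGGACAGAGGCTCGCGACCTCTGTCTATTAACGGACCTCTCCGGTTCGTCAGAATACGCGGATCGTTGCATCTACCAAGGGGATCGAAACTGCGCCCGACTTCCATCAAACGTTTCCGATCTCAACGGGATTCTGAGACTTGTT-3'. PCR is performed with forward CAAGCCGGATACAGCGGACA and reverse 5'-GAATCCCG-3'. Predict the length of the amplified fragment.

Forward primer CAAGCCGGATACAGCGGACA is found on the top strand at positions 45–64.
The reverse primer's reverse complement is CGGGATTC, which matches the template at positions 184–191.
The product runs from position 45 to position 191, so its length is 191 − 45 + 1 = 147 bp.

147 bp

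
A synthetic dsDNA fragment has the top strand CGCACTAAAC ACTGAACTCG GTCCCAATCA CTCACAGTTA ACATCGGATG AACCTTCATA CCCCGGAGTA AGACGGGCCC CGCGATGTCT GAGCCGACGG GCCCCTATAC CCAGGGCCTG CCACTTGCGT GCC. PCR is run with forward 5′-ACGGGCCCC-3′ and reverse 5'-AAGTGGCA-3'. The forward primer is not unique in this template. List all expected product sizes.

54 bp, 30 bp

The forward primer ACGGGCCCC matches the top strand at positions 73–81, 97–105.
The reverse primer's reverse complement is TGCCACTT, matching at positions 119–126.
Each forward site pairs with the reverse site to give a product ending at position 126: sizes 54, 30 bp.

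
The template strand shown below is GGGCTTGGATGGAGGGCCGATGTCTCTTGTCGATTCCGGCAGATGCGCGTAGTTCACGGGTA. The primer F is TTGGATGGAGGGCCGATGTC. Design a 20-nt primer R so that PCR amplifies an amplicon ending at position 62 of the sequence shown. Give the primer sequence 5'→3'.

The forward primer binds at positions 5–24; the product's 3' end on the top strand is position 62.
The reverse primer anneals to the top strand over positions 43–62, i.e. to ATGCGCGTAGTTCACGGGTA.
Its sequence written 5'→3' is the reverse complement: TACCCGTGAACTACGCGCAT.

5'-TACCCGTGAACTACGCGCAT-3'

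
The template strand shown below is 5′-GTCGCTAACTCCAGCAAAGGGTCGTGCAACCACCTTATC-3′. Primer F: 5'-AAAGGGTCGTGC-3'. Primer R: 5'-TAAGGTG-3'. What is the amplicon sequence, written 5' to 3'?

The forward primer matches the template at positions 16–27.
Reverse complement of the reverse primer: CACCTTA. This occurs on the top strand at positions 31–37.
The product is the template from position 16 through 37 (22 bp).

5'-AAAGGGTCGTGCAACCACCTTA-3'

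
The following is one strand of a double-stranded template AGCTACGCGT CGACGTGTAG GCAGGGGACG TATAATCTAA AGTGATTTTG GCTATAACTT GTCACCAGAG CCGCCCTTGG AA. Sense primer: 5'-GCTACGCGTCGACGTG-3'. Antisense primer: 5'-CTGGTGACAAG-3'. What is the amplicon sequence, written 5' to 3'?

Forward primer GCTACGCGTCGACGTG is found on the top strand at positions 2–17.
The reverse primer's reverse complement is CTTGTCACCAG, which matches the template at positions 58–68.
The product is the template from position 2 through 68 (67 bp).

5'-GCTACGCGTCGACGTGTAGGCAGGGGACGTATAATCTAAAGTGATTTTGGCTATAACTTGTCACCAG-3'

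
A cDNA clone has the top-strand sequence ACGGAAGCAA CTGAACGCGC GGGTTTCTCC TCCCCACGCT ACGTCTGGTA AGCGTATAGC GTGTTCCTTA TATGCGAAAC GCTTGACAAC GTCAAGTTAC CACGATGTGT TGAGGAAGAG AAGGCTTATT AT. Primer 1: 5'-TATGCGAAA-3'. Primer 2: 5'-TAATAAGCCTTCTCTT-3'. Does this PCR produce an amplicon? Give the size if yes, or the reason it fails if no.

Yes — a 61 bp product.

Primer 1 (TATGCGAAA) matches the top strand at positions 71–79; it acts as a forward primer.
Primer 2's reverse complement is AAGAGAAGGCTTATTA, matching the top strand at positions 116–131; it acts as a reverse primer.
The 3' ends face each other across positions 71–131, giving a 61 bp product.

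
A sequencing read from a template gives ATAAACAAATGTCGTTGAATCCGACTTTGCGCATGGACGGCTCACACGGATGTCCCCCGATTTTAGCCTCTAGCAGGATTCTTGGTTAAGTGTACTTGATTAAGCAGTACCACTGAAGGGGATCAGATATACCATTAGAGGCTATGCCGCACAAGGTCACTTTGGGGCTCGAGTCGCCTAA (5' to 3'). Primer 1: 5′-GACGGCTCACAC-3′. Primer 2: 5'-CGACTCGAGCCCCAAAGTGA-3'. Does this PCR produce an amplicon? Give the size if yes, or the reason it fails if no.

Yes — a 141 bp product.

Primer 1 (GACGGCTCACAC) matches the top strand at positions 36–47; it acts as a forward primer.
Primer 2's reverse complement is TCACTTTGGGGCTCGAGTCG, matching the top strand at positions 157–176; it acts as a reverse primer.
The 3' ends face each other across positions 36–176, giving a 141 bp product.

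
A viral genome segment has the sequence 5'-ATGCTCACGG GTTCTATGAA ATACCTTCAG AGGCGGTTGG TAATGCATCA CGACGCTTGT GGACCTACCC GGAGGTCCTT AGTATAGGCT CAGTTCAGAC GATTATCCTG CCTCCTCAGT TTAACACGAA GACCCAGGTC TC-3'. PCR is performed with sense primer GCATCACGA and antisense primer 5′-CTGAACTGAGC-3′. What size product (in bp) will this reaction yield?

54 bp

Forward primer GCATCACGA is found on the top strand at positions 45–53.
Reverse complement of the reverse primer: GCTCAGTTCAG. This occurs on the top strand at positions 88–98.
The product runs from position 45 to position 98, so its length is 98 − 45 + 1 = 54 bp.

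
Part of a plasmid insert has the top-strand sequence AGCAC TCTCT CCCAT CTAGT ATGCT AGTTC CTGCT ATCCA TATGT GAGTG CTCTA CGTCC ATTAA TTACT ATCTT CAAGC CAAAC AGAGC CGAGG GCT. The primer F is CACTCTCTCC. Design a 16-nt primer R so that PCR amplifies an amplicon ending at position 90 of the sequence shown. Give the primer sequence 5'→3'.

The forward primer binds at positions 3–12; the product's 3' end on the top strand is position 90.
The reverse primer anneals to the top strand over positions 75–90, i.e. to TCAAGCCAAACAGAGC.
Its sequence written 5'→3' is the reverse complement: GCTCTGTTTGGCTTGA.

5'-GCTCTGTTTGGCTTGA-3'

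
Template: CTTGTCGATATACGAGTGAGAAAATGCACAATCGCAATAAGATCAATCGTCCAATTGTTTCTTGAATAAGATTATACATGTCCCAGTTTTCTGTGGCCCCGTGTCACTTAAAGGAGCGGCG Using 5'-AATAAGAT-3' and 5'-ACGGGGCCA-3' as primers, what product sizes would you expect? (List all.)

67 bp, 38 bp

The forward primer AATAAGAT matches the top strand at positions 36–43, 65–72.
The reverse primer's reverse complement is TGGCCCCGT, matching at positions 94–102.
Each forward site pairs with the reverse site to give a product ending at position 102: sizes 67, 38 bp.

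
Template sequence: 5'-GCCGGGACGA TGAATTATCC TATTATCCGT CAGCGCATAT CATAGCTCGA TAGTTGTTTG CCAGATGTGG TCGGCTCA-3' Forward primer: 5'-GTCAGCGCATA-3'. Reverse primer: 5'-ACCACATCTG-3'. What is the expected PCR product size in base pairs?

Scanning the template, GTCAGCGCATA occurs at positions 29–39; this primer anneals to the bottom strand there with its 3' end pointing downstream.
The reverse primer's reverse complement is CAGATGTGGT, which matches the template at positions 62–71.
Product length = (reverse-primer end) − (forward-primer start) + 1 = 71 − 29 + 1 = 43 bp.

43 bp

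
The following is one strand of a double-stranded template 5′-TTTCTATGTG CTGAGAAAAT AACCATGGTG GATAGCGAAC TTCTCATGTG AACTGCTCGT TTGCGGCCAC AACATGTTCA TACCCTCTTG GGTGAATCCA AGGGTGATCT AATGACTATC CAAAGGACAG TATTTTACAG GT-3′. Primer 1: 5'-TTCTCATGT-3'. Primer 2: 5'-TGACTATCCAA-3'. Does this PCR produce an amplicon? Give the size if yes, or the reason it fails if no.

No product — both primers anneal to the same strand and extend in the same direction.

Primer 1 (TTCTCATGT) matches the top strand at positions 41–49 (3' end points downstream).
Primer 2 (TGACTATCCAA) also matches the top strand directly, at positions 113–123 — its reverse complement TTGGATAGTCA is not present.
Both primers anneal to the bottom strand with 3' ends pointing the same way, so neither can prime synthesis back toward the other.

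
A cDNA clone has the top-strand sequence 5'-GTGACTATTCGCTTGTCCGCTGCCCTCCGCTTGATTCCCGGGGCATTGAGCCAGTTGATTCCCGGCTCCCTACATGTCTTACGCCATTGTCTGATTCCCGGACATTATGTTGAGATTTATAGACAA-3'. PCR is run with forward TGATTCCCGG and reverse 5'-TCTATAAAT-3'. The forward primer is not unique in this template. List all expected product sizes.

The forward primer TGATTCCCGG matches the top strand at positions 32–41, 56–65, 92–101.
The reverse primer's reverse complement is ATTTATAGA, matching at positions 115–123.
Each forward site pairs with the reverse site to give a product ending at position 123: sizes 92, 68, 32 bp.

92 bp, 68 bp, 32 bp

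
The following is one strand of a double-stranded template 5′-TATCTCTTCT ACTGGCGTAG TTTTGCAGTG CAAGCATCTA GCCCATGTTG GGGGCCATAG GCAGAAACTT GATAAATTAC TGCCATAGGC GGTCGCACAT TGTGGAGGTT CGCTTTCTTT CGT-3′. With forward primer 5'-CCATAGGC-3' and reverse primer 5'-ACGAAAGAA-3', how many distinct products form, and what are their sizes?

The forward primer CCATAGGC matches the top strand at positions 55–62, 83–90.
The reverse primer's reverse complement is TTCTTTCGT, matching at positions 115–123.
Each forward site pairs with the reverse site to give a product ending at position 123: sizes 69, 41 bp.

Two products: 69 bp, 41 bp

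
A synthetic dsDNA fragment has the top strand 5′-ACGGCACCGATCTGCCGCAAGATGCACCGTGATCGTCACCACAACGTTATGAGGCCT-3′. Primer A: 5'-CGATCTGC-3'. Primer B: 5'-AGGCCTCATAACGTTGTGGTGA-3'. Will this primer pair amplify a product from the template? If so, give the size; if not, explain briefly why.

Primer A (CGATCTGC) matches the top strand at positions 8–15; it acts as a forward primer.
Primer B's reverse complement is TCACCACAACGTTATGAGGCCT, matching the top strand at positions 36–57; it acts as a reverse primer.
The 3' ends face each other across positions 8–57, giving a 50 bp product.

Yes — a 50 bp product.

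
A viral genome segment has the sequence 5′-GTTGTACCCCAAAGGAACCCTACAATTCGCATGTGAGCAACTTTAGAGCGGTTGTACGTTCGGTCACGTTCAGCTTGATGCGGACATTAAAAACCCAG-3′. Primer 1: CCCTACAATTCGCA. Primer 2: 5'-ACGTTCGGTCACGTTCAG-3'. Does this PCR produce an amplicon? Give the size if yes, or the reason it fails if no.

Primer 1 (CCCTACAATTCGCA) matches the top strand at positions 18–31 (3' end points downstream).
Primer 2 (ACGTTCGGTCACGTTCAG) also matches the top strand directly, at positions 56–73 — its reverse complement CTGAACGTGACCGAACGT is not present.
Both primers anneal to the bottom strand with 3' ends pointing the same way, so neither can prime synthesis back toward the other.

No product — both primers anneal to the same strand and extend in the same direction.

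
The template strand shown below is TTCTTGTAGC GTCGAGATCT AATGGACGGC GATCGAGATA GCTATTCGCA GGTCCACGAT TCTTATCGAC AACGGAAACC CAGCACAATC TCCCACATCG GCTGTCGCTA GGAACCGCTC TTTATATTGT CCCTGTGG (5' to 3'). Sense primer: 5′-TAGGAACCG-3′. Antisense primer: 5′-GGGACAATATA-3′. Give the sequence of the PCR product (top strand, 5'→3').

5'-TAGGAACCGCTCTTTATATTGTCCC-3'

Forward primer TAGGAACCG is found on the top strand at positions 109–117.
Taking the reverse complement of GGGACAATATA gives TATATTGTCCC, found at positions 123–133 on the template; the primer anneals here to the top strand with its 3' end pointing upstream.
The product is the template from position 109 through 133 (25 bp).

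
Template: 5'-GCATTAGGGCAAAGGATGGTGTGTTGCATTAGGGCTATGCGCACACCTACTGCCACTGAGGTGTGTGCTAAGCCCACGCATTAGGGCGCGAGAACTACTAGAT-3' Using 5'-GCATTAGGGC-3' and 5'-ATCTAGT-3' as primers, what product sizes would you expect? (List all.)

The forward primer GCATTAGGGC matches the top strand at positions 1–10, 26–35, 78–87.
The reverse primer's reverse complement is ACTAGAT, matching at positions 97–103.
Each forward site pairs with the reverse site to give a product ending at position 103: sizes 103, 78, 26 bp.

103 bp, 78 bp, 26 bp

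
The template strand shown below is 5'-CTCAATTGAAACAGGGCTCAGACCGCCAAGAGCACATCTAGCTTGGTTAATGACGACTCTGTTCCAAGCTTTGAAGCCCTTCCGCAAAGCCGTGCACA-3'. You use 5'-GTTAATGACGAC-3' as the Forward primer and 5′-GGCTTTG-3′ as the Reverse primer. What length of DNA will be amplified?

Forward primer GTTAATGACGAC is found on the top strand at positions 46–57.
Taking the reverse complement of GGCTTTG gives CAAAGCC, found at positions 85–91 on the template; the primer anneals here to the top strand with its 3' end pointing upstream.
Amplicon spans positions 46–91: 46 bp.

46 bp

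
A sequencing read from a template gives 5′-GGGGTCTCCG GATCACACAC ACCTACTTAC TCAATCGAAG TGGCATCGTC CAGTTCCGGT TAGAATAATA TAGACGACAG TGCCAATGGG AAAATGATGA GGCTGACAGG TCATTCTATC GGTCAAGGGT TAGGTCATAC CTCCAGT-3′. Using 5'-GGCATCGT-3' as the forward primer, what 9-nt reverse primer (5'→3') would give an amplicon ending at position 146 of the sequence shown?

The forward primer binds at positions 42–49; the product's 3' end on the top strand is position 146.
The reverse primer anneals to the top strand over positions 138–146, i.e. to TACCTCCAG.
Its sequence written 5'→3' is the reverse complement: CTGGAGGTA.

5'-CTGGAGGTA-3'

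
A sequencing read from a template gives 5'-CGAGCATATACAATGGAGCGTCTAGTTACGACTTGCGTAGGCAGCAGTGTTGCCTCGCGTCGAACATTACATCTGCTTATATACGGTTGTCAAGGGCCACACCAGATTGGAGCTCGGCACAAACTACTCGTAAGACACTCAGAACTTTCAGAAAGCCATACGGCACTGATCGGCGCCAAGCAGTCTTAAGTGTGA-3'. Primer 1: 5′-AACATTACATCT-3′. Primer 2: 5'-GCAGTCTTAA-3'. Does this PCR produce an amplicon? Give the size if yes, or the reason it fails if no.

Primer 1 (AACATTACATCT) matches the top strand at positions 63–74 (3' end points downstream).
Primer 2 (GCAGTCTTAA) also matches the top strand directly, at positions 180–189 — its reverse complement TTAAGACTGC is not present.
Both primers anneal to the bottom strand with 3' ends pointing the same way, so neither can prime synthesis back toward the other.

No product — both primers anneal to the same strand and extend in the same direction.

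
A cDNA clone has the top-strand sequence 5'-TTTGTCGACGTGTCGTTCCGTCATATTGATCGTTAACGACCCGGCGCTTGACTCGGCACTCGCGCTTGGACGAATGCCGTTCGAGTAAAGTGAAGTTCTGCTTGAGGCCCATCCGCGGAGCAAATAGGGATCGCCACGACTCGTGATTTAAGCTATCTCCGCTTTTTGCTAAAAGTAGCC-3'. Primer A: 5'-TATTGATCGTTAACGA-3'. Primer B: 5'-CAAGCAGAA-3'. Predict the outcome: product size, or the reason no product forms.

Primer A (TATTGATCGTTAACGA) matches the top strand at positions 24–39; it acts as a forward primer.
Primer B's reverse complement is TTCTGCTTG, matching the top strand at positions 96–104; it acts as a reverse primer.
The 3' ends face each other across positions 24–104, giving an 81 bp product.

Yes — an 81 bp product.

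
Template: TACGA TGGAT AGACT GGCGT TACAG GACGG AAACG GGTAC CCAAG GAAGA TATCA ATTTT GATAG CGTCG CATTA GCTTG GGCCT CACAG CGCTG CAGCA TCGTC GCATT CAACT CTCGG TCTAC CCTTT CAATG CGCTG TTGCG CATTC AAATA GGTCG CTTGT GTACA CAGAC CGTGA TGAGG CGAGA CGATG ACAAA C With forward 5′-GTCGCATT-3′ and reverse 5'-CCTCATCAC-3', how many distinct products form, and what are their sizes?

Two products: 119 bp, 83 bp

The forward primer GTCGCATT matches the top strand at positions 67–74, 103–110.
The reverse primer's reverse complement is GTGATGAGG, matching at positions 177–185.
Each forward site pairs with the reverse site to give a product ending at position 185: sizes 119, 83 bp.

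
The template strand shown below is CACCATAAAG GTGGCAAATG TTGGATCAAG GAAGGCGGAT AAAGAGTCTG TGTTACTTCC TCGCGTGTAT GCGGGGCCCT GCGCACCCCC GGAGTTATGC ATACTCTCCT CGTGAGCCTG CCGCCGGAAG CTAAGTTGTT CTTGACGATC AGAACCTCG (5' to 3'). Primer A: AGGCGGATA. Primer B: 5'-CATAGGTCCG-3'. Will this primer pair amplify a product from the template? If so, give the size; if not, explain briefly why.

No product — primer B has no binding site in the template.

Primer B (CATAGGTCCG) does not match the top strand, and its reverse complement CGGACCTATG does not match either.
With no annealing site for primer B, no amplification occurs.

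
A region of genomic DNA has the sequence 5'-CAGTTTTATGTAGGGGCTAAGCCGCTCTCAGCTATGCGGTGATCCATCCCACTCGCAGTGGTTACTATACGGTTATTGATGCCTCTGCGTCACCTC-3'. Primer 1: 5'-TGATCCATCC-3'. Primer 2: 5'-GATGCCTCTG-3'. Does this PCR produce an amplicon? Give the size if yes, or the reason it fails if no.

Primer 1 (TGATCCATCC) matches the top strand at positions 40–49 (3' end points downstream).
Primer 2 (GATGCCTCTG) also matches the top strand directly, at positions 78–87 — its reverse complement CAGAGGCATC is not present.
Both primers anneal to the bottom strand with 3' ends pointing the same way, so neither can prime synthesis back toward the other.

No product — both primers anneal to the same strand and extend in the same direction.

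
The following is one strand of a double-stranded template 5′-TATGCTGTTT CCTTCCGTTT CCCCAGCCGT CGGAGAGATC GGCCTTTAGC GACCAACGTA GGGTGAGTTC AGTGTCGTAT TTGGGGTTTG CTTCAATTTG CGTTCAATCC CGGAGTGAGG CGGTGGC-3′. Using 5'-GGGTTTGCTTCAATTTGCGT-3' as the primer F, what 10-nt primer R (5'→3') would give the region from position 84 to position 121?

The product's 3' end on the top strand is position 121.
The reverse primer anneals to the top strand over positions 112–121, i.e. to GGAGTGAGGC.
Its sequence written 5'→3' is the reverse complement: GCCTCACTCC.

5'-GCCTCACTCC-3'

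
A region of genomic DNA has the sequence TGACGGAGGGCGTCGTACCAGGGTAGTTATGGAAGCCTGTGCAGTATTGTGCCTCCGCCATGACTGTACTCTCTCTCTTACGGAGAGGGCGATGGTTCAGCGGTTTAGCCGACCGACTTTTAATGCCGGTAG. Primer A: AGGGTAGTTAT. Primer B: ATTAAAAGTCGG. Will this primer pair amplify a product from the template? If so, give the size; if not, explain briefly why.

Yes — a 105 bp product.

Primer A (AGGGTAGTTAT) matches the top strand at positions 20–30; it acts as a forward primer.
Primer B's reverse complement is CCGACTTTTAAT, matching the top strand at positions 113–124; it acts as a reverse primer.
The 3' ends face each other across positions 20–124, giving a 105 bp product.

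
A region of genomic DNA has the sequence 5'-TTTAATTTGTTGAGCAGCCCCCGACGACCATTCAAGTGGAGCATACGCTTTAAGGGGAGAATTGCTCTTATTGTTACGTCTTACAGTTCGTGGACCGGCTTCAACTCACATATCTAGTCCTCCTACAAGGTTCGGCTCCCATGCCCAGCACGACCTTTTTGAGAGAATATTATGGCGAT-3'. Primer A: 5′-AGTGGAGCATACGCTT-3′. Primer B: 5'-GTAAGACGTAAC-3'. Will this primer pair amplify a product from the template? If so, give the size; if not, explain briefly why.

Yes — a 50 bp product.

Primer A (AGTGGAGCATACGCTT) matches the top strand at positions 35–50; it acts as a forward primer.
Primer B's reverse complement is GTTACGTCTTAC, matching the top strand at positions 73–84; it acts as a reverse primer.
The 3' ends face each other across positions 35–84, giving a 50 bp product.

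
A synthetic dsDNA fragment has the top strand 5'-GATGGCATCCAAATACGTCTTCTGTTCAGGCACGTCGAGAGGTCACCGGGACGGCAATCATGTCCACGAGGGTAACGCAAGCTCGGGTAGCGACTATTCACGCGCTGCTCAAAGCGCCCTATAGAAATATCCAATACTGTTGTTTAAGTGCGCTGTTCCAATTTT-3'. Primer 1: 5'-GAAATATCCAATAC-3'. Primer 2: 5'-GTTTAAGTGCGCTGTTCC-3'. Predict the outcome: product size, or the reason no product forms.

No product — both primers anneal to the same strand and extend in the same direction.

Primer 1 (GAAATATCCAATAC) matches the top strand at positions 124–137 (3' end points downstream).
Primer 2 (GTTTAAGTGCGCTGTTCC) also matches the top strand directly, at positions 142–159 — its reverse complement GGAACAGCGCACTTAAAC is not present.
Both primers anneal to the bottom strand with 3' ends pointing the same way, so neither can prime synthesis back toward the other.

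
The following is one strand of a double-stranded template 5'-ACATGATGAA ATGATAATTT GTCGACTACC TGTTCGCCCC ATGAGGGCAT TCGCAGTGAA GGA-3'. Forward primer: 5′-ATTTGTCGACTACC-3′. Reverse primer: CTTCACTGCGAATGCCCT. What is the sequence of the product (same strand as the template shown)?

5'-ATTTGTCGACTACCTGTTCGCCCCATGAGGGCATTCGCAGTGAAG-3'

Forward primer ATTTGTCGACTACC is found on the top strand at positions 17–30.
Taking the reverse complement of CTTCACTGCGAATGCCCT gives AGGGCATTCGCAGTGAAG, found at positions 44–61 on the template; the primer anneals here to the top strand with its 3' end pointing upstream.
The product is the template from position 17 through 61 (45 bp).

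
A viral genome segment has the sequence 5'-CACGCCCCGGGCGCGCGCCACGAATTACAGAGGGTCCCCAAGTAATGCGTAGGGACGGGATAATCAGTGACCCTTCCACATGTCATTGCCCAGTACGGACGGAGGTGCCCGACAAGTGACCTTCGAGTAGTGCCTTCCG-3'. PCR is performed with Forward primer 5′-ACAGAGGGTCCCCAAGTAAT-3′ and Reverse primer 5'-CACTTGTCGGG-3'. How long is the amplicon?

92 bp

Forward primer ACAGAGGGTCCCCAAGTAAT is found on the top strand at positions 27–46.
Taking the reverse complement of CACTTGTCGGG gives CCCGACAAGTG, found at positions 108–118 on the template; the primer anneals here to the top strand with its 3' end pointing upstream.
The product runs from position 27 to position 118, so its length is 118 − 27 + 1 = 92 bp.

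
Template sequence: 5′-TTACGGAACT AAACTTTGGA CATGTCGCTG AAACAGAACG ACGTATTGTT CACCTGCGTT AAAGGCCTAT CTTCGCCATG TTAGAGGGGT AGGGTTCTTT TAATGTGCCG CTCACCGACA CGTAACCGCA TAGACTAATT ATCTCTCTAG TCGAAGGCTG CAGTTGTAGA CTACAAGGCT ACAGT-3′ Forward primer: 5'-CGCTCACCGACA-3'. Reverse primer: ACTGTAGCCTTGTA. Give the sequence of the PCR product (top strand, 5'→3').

Scanning the template, CGCTCACCGACA occurs at positions 109–120; this primer anneals to the bottom strand there with its 3' end pointing downstream.
Reverse complement of the reverse primer: TACAAGGCTACAGT. This occurs on the top strand at positions 172–185.
The product is the template from position 109 through 185 (77 bp).

5'-CGCTCACCGACACGTAACCGCATAGACTAATTATCTCTCTAGTCGAAGGCTGCAGTTGTAGACTACAAGGCTACAGT-3'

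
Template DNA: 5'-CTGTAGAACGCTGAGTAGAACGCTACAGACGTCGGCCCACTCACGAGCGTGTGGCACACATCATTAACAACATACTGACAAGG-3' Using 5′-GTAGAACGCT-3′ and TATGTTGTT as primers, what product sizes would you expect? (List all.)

The forward primer GTAGAACGCT matches the top strand at positions 3–12, 15–24.
The reverse primer's reverse complement is AACAACATA, matching at positions 66–74.
Each forward site pairs with the reverse site to give a product ending at position 74: sizes 72, 60 bp.

72 bp, 60 bp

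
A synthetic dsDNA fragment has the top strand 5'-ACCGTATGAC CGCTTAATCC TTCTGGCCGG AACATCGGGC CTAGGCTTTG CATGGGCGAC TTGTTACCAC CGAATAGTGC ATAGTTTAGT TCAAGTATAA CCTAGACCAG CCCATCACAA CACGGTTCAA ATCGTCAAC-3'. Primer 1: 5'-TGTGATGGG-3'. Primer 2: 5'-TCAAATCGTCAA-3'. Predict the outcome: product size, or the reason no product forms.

Primer 1 (TGTGATGGG) has reverse complement CCCATCACA, which matches the top strand at positions 111–119; primer 1 anneals to the top strand there with its 3' end pointing upstream toward position 111.
Primer 2 (TCAAATCGTCAA) matches the top strand directly at positions 127–138; it anneals to the bottom strand with its 3' end pointing downstream toward position 138.
The 3' ends diverge (primer 1 extends toward position 1, primer 2 toward position 139), so the primers never converge on a shared product.

No product — the primers' 3' ends point away from each other.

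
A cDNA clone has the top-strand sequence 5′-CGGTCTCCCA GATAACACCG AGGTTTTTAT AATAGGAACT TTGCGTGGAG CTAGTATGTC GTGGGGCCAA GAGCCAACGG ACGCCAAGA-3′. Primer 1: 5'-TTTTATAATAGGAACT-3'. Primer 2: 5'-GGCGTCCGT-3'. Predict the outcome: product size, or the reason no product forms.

Primer 1 (TTTTATAATAGGAACT) matches the top strand at positions 25–40; it acts as a forward primer.
Primer 2's reverse complement is ACGGACGCC, matching the top strand at positions 77–85; it acts as a reverse primer.
The 3' ends face each other across positions 25–85, giving a 61 bp product.

Yes — a 61 bp product.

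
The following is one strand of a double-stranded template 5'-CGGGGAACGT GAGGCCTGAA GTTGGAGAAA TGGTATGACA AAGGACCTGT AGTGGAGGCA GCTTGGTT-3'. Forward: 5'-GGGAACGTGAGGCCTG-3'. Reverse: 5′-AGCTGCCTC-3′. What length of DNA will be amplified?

61 bp

Scanning the template, GGGAACGTGAGGCCTG occurs at positions 3–18; this primer anneals to the bottom strand there with its 3' end pointing downstream.
Taking the reverse complement of AGCTGCCTC gives GAGGCAGCT, found at positions 55–63 on the template; the primer anneals here to the top strand with its 3' end pointing upstream.
Product length = (reverse-primer end) − (forward-primer start) + 1 = 63 − 3 + 1 = 61 bp.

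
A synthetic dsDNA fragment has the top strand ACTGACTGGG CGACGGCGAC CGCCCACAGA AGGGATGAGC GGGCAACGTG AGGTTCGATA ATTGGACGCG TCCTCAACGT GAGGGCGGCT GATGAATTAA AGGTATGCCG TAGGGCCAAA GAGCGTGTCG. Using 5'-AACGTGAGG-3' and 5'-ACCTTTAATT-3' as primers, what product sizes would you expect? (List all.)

The forward primer AACGTGAGG matches the top strand at positions 45–53, 76–84.
The reverse primer's reverse complement is AATTAAAGGT, matching at positions 95–104.
Each forward site pairs with the reverse site to give a product ending at position 104: sizes 60, 29 bp.

60 bp, 29 bp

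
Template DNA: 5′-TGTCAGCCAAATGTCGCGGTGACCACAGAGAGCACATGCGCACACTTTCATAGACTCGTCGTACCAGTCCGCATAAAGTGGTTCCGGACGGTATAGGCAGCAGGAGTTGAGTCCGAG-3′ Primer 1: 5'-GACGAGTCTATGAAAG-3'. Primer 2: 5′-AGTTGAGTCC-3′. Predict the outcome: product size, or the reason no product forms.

No product — the primers' 3' ends point away from each other.

Primer 1 (GACGAGTCTATGAAAG) has reverse complement CTTTCATAGACTCGTC, which matches the top strand at positions 45–60; primer 1 anneals to the top strand there with its 3' end pointing upstream toward position 45.
Primer 2 (AGTTGAGTCC) matches the top strand directly at positions 105–114; it anneals to the bottom strand with its 3' end pointing downstream toward position 114.
The 3' ends diverge (primer 1 extends toward position 1, primer 2 toward position 117), so the primers never converge on a shared product.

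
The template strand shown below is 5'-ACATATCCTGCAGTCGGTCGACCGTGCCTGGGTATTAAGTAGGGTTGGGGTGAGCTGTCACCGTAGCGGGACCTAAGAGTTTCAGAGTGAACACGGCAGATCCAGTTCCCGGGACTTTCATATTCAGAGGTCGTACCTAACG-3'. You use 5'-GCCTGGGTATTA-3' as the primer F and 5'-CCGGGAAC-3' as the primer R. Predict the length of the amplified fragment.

87 bp

Scanning the template, GCCTGGGTATTA occurs at positions 26–37; this primer anneals to the bottom strand there with its 3' end pointing downstream.
Reverse complement of the reverse primer: GTTCCCGG. This occurs on the top strand at positions 105–112.
The product runs from position 26 to position 112, so its length is 112 − 26 + 1 = 87 bp.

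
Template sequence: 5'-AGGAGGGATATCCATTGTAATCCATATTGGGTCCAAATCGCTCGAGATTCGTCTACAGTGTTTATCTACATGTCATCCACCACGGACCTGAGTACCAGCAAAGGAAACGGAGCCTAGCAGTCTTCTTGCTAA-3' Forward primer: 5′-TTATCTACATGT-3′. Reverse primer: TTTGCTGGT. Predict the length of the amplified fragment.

Forward primer TTATCTACATGT is found on the top strand at positions 62–73.
Taking the reverse complement of TTTGCTGGT gives ACCAGCAAA, found at positions 94–102 on the template; the primer anneals here to the top strand with its 3' end pointing upstream.
Product length = (reverse-primer end) − (forward-primer start) + 1 = 102 − 62 + 1 = 41 bp.

41 bp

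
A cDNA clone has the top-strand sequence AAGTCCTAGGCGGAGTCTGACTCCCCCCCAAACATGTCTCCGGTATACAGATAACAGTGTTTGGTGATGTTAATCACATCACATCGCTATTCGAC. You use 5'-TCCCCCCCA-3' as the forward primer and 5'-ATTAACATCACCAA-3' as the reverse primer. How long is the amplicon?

53 bp

Forward primer TCCCCCCCA is found on the top strand at positions 22–30.
Reverse complement of the reverse primer: TTGGTGATGTTAAT. This occurs on the top strand at positions 61–74.
The product runs from position 22 to position 74, so its length is 74 − 22 + 1 = 53 bp.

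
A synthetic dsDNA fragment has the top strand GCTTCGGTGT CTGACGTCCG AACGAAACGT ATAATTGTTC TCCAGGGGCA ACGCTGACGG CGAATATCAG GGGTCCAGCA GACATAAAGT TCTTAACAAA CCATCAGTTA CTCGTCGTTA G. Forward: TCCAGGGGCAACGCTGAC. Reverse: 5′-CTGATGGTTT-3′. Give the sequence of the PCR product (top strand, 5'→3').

Scanning the template, TCCAGGGGCAACGCTGAC occurs at positions 41–58; this primer anneals to the bottom strand there with its 3' end pointing downstream.
Taking the reverse complement of CTGATGGTTT gives AAACCATCAG, found at positions 98–107 on the template; the primer anneals here to the top strand with its 3' end pointing upstream.
The product is the template from position 41 through 107 (67 bp).

5'-TCCAGGGGCAACGCTGACGGCGAATATCAGGGGTCCAGCAGACATAAAGTTCTTAACAAACCATCAG-3'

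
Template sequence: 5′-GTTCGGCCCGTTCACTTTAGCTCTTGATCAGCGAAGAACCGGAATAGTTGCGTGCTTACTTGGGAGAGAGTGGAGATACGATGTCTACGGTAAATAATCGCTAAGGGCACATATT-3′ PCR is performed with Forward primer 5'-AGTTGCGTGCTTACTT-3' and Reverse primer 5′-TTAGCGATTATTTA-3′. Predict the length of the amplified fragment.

59 bp

Forward primer AGTTGCGTGCTTACTT is found on the top strand at positions 46–61.
Taking the reverse complement of TTAGCGATTATTTA gives TAAATAATCGCTAA, found at positions 91–104 on the template; the primer anneals here to the top strand with its 3' end pointing upstream.
The product runs from position 46 to position 104, so its length is 104 − 46 + 1 = 59 bp.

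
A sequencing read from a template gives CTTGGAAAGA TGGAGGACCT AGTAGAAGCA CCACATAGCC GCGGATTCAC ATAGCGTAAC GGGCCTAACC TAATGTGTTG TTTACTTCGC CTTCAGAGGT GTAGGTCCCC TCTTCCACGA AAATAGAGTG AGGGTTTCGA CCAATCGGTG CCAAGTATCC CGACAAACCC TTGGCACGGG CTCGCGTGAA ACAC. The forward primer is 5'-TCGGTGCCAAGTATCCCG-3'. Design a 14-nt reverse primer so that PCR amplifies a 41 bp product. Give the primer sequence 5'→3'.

5'-GCGAGCCCGTGCCA-3'

The forward primer binds at positions 145–162, so a 41 bp product ends at position 145 + 41 − 1 = 185.
The reverse primer anneals to the top strand over positions 172–185, i.e. to TGGCACGGGCTCGC.
Its sequence written 5'→3' is the reverse complement: GCGAGCCCGTGCCA.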